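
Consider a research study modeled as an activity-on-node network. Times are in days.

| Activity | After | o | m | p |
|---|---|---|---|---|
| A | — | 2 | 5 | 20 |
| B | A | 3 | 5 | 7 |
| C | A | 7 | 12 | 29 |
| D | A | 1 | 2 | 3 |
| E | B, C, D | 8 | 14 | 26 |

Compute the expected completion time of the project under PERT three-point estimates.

te_A = (2 + 4·5 + 20)/6 = 42/6 = 7
te_B = (3 + 4·5 + 7)/6 = 30/6 = 5
te_C = (7 + 4·12 + 29)/6 = 84/6 = 14
te_D = (1 + 4·2 + 3)/6 = 12/6 = 2
te_E = (8 + 4·14 + 26)/6 = 90/6 = 15

Forward pass:
ES_A = 0; EF_A = 7
ES_B = 7; EF_B = 7+5 = 12
ES_C = 7; EF_C = 7+14 = 21
ES_D = 7; EF_D = 7+2 = 9
ES_E = max(EF_B=12, EF_C=21, EF_D=9) = 21; EF_E = 21+15 = 36
Expected project duration μ = 36 days. Critical path: A → C → E.

36 days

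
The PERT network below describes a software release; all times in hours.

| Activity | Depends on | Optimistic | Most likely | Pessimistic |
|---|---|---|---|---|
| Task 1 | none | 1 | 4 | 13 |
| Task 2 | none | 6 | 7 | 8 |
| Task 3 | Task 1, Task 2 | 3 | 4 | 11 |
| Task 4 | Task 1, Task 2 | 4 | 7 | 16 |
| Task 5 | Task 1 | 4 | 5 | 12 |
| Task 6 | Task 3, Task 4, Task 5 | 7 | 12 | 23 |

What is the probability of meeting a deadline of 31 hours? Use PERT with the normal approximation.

te_Task 1 = (1 + 4·4 + 13)/6 = 30/6 = 5; σ²_Task 1 = ((13−1)/6)² = 4.000
te_Task 2 = (6 + 4·7 + 8)/6 = 42/6 = 7; σ²_Task 2 = ((8−6)/6)² = 0.111
te_Task 3 = (3 + 4·4 + 11)/6 = 30/6 = 5; σ²_Task 3 = ((11−3)/6)² = 1.778
te_Task 4 = (4 + 4·7 + 16)/6 = 48/6 = 8; σ²_Task 4 = ((16−4)/6)² = 4.000
te_Task 5 = (4 + 4·5 + 12)/6 = 36/6 = 6; σ²_Task 5 = ((12−4)/6)² = 1.778
te_Task 6 = (7 + 4·12 + 23)/6 = 78/6 = 13; σ²_Task 6 = ((23−7)/6)² = 7.111

Forward pass:
ES_Task 1 = 0; EF_Task 1 = 5
ES_Task 2 = 0; EF_Task 2 = 7
ES_Task 3 = max(EF_Task 1=5, EF_Task 2=7) = 7; EF_Task 3 = 7+5 = 12
ES_Task 4 = max(EF_Task 1=5, EF_Task 2=7) = 7; EF_Task 4 = 7+8 = 15
ES_Task 5 = 5; EF_Task 5 = 5+6 = 11
ES_Task 6 = max(EF_Task 3=12, EF_Task 4=15, EF_Task 5=11) = 15; EF_Task 6 = 15+13 = 28
Expected project duration μ = 28 hours. Critical path: Task 2 → Task 4 → Task 6.

Variance along critical path = 0.111 + 4.000 + 7.111 = 11.222; σ = √11.222 = 3.350 hours.
Z = (31 − 28) / 3.350 = 0.896
P(T ≤ 31) = Φ(0.896) ≈ 0.815

0.815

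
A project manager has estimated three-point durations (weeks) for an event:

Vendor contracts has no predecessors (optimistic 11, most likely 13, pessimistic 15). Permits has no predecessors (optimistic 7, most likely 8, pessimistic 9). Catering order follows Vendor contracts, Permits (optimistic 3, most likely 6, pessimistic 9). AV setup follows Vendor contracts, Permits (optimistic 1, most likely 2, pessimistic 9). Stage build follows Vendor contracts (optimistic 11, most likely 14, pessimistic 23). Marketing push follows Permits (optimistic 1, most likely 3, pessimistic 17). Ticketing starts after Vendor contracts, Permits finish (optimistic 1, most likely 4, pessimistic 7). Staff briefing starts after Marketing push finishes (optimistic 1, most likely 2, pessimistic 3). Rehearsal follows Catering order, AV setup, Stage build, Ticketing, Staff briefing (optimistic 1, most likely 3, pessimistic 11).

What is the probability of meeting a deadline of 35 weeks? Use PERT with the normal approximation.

0.868

te_Vendor contracts = (11 + 4·13 + 15)/6 = 78/6 = 13; σ²_Vendor contracts = ((15−11)/6)² = 0.444
te_Permits = (7 + 4·8 + 9)/6 = 48/6 = 8; σ²_Permits = ((9−7)/6)² = 0.111
te_Catering order = (3 + 4·6 + 9)/6 = 36/6 = 6; σ²_Catering order = ((9−3)/6)² = 1.000
te_AV setup = (1 + 4·2 + 9)/6 = 18/6 = 3; σ²_AV setup = ((9−1)/6)² = 1.778
te_Stage build = (11 + 4·14 + 23)/6 = 90/6 = 15; σ²_Stage build = ((23−11)/6)² = 4.000
te_Marketing push = (1 + 4·3 + 17)/6 = 30/6 = 5; σ²_Marketing push = ((17−1)/6)² = 7.111
te_Ticketing = (1 + 4·4 + 7)/6 = 24/6 = 4; σ²_Ticketing = ((7−1)/6)² = 1.000
te_Staff briefing = (1 + 4·2 + 3)/6 = 12/6 = 2; σ²_Staff briefing = ((3−1)/6)² = 0.111
te_Rehearsal = (1 + 4·3 + 11)/6 = 24/6 = 4; σ²_Rehearsal = ((11−1)/6)² = 2.778

Forward pass:
ES_Vendor contracts = 0; EF_Vendor contracts = 13
ES_Permits = 0; EF_Permits = 8
ES_Catering order = max(EF_Vendor contracts=13, EF_Permits=8) = 13; EF_Catering order = 13+6 = 19
ES_AV setup = max(EF_Vendor contracts=13, EF_Permits=8) = 13; EF_AV setup = 13+3 = 16
ES_Stage build = 13; EF_Stage build = 13+15 = 28
ES_Marketing push = 8; EF_Marketing push = 8+5 = 13
ES_Ticketing = max(EF_Vendor contracts=13, EF_Permits=8) = 13; EF_Ticketing = 13+4 = 17
ES_Staff briefing = 13; EF_Staff briefing = 13+2 = 15
ES_Rehearsal = max(EF_Catering order=19, EF_AV setup=16, EF_Stage build=28, EF_Ticketing=17, EF_Staff briefing=15) = 28; EF_Rehearsal = 28+4 = 32
Expected project duration μ = 32 weeks. Critical path: Vendor contracts → Stage build → Rehearsal.

Variance along critical path = 0.444 + 4.000 + 2.778 = 7.222; σ = √7.222 = 2.687 weeks.
Z = (35 − 32) / 2.687 = 1.116
P(T ≤ 35) = Φ(1.116) ≈ 0.868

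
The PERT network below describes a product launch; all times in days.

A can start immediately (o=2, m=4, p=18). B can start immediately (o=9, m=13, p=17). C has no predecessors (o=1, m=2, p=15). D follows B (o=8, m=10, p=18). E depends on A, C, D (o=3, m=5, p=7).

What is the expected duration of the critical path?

29 days

te_A = (2 + 4·4 + 18)/6 = 36/6 = 6
te_B = (9 + 4·13 + 17)/6 = 78/6 = 13
te_C = (1 + 4·2 + 15)/6 = 24/6 = 4
te_D = (8 + 4·10 + 18)/6 = 66/6 = 11
te_E = (3 + 4·5 + 7)/6 = 30/6 = 5

Forward pass:
ES_A = 0; EF_A = 6
ES_B = 0; EF_B = 13
ES_C = 0; EF_C = 4
ES_D = 13; EF_D = 13+11 = 24
ES_E = max(EF_A=6, EF_C=4, EF_D=24) = 24; EF_E = 24+5 = 29
Expected project duration μ = 29 days. Critical path: B → D → E.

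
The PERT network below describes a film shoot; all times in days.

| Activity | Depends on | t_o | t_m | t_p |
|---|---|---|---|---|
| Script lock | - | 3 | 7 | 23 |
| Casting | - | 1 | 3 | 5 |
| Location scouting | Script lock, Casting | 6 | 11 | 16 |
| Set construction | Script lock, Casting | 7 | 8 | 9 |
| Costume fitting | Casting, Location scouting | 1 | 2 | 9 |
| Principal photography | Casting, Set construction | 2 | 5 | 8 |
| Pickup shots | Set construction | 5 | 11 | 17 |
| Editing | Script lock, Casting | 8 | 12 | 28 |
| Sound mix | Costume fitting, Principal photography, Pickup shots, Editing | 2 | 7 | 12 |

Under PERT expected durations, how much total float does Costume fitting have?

te_Script lock = (3 + 4·7 + 23)/6 = 54/6 = 9
te_Casting = (1 + 4·3 + 5)/6 = 18/6 = 3
te_Location scouting = (6 + 4·11 + 16)/6 = 66/6 = 11
te_Set construction = (7 + 4·8 + 9)/6 = 48/6 = 8
te_Costume fitting = (1 + 4·2 + 9)/6 = 18/6 = 3
te_Principal photography = (2 + 4·5 + 8)/6 = 30/6 = 5
te_Pickup shots = (5 + 4·11 + 17)/6 = 66/6 = 11
te_Editing = (8 + 4·12 + 28)/6 = 84/6 = 14
te_Sound mix = (2 + 4·7 + 12)/6 = 42/6 = 7

Forward pass:
ES_Script lock = 0; EF_Script lock = 9
ES_Casting = 0; EF_Casting = 3
ES_Location scouting = max(EF_Script lock=9, EF_Casting=3) = 9; EF_Location scouting = 9+11 = 20
ES_Set construction = max(EF_Script lock=9, EF_Casting=3) = 9; EF_Set construction = 9+8 = 17
ES_Costume fitting = max(EF_Casting=3, EF_Location scouting=20) = 20; EF_Costume fitting = 20+3 = 23
ES_Principal photography = max(EF_Casting=3, EF_Set construction=17) = 17; EF_Principal photography = 17+5 = 22
ES_Pickup shots = 17; EF_Pickup shots = 17+11 = 28
ES_Editing = max(EF_Script lock=9, EF_Casting=3) = 9; EF_Editing = 9+14 = 23
ES_Sound mix = max(EF_Costume fitting=23, EF_Principal photography=22, EF_Pickup shots=28, EF_Editing=23) = 28; EF_Sound mix = 28+7 = 35
Expected project duration μ = 35 days. Critical path: Script lock → Set construction → Pickup shots → Sound mix.

Backward pass:
LF_Sound mix = 35; LS_Sound mix = 35−7 = 28
LF_Editing = LS_Sound mix = 28; LS_Editing = 28−14 = 14
LF_Pickup shots = LS_Sound mix = 28; LS_Pickup shots = 28−11 = 17
LF_Principal photography = LS_Sound mix = 28; LS_Principal photography = 28−5 = 23
LF_Costume fitting = LS_Sound mix = 28; LS_Costume fitting = 28−3 = 25
LF_Set construction = min(LS_Principal photography=23, LS_Pickup shots=17) = 17; LS_Set construction = 17−8 = 9
LF_Location scouting = LS_Costume fitting = 25; LS_Location scouting = 25−11 = 14
LF_Casting = min(LS_Location scouting=14, LS_Set construction=9, LS_Costume fitting=25, LS_Principal photography=23, LS_Editing=14) = 9; LS_Casting = 9−3 = 6
LF_Script lock = min(LS_Location scouting=14, LS_Set construction=9, LS_Editing=14) = 9; LS_Script lock = 9−9 = 0
Slack_Costume fitting = LS_Costume fitting − ES_Costume fitting = 25 − 20 = 5

5 days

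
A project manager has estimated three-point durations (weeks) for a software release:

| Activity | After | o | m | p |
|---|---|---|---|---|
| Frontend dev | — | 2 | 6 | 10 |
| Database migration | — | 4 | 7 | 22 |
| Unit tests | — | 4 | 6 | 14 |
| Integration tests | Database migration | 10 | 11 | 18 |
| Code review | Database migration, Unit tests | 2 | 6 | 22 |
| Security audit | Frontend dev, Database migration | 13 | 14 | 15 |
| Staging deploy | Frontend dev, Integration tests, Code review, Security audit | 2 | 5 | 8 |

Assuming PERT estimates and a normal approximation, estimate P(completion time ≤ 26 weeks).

0.265

te_Frontend dev = (2 + 4·6 + 10)/6 = 36/6 = 6; σ²_Frontend dev = ((10−2)/6)² = 1.778
te_Database migration = (4 + 4·7 + 22)/6 = 54/6 = 9; σ²_Database migration = ((22−4)/6)² = 9.000
te_Unit tests = (4 + 4·6 + 14)/6 = 42/6 = 7; σ²_Unit tests = ((14−4)/6)² = 2.778
te_Integration tests = (10 + 4·11 + 18)/6 = 72/6 = 12; σ²_Integration tests = ((18−10)/6)² = 1.778
te_Code review = (2 + 4·6 + 22)/6 = 48/6 = 8; σ²_Code review = ((22−2)/6)² = 11.111
te_Security audit = (13 + 4·14 + 15)/6 = 84/6 = 14; σ²_Security audit = ((15−13)/6)² = 0.111
te_Staging deploy = (2 + 4·5 + 8)/6 = 30/6 = 5; σ²_Staging deploy = ((8−2)/6)² = 1.000

Forward pass:
ES_Frontend dev = 0; EF_Frontend dev = 6
ES_Database migration = 0; EF_Database migration = 9
ES_Unit tests = 0; EF_Unit tests = 7
ES_Integration tests = 9; EF_Integration tests = 9+12 = 21
ES_Code review = max(EF_Database migration=9, EF_Unit tests=7) = 9; EF_Code review = 9+8 = 17
ES_Security audit = max(EF_Frontend dev=6, EF_Database migration=9) = 9; EF_Security audit = 9+14 = 23
ES_Staging deploy = max(EF_Frontend dev=6, EF_Integration tests=21, EF_Code review=17, EF_Security audit=23) = 23; EF_Staging deploy = 23+5 = 28
Expected project duration μ = 28 weeks. Critical path: Database migration → Security audit → Staging deploy.

Variance along critical path = 9.000 + 0.111 + 1.000 = 10.111; σ = √10.111 = 3.180 weeks.
Z = (26 − 28) / 3.180 = -0.629
P(T ≤ 26) = Φ(-0.629) ≈ 0.265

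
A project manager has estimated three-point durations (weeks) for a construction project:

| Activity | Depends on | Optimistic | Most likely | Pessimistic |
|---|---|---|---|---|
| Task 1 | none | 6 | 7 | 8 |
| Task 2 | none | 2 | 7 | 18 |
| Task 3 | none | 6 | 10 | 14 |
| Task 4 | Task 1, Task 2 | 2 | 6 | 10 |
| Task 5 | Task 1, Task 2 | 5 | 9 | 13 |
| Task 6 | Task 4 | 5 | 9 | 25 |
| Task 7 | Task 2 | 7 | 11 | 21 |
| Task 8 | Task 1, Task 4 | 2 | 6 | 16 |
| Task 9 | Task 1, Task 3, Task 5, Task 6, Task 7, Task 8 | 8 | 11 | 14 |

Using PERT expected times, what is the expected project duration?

te_Task 1 = (6 + 4·7 + 8)/6 = 42/6 = 7
te_Task 2 = (2 + 4·7 + 18)/6 = 48/6 = 8
te_Task 3 = (6 + 4·10 + 14)/6 = 60/6 = 10
te_Task 4 = (2 + 4·6 + 10)/6 = 36/6 = 6
te_Task 5 = (5 + 4·9 + 13)/6 = 54/6 = 9
te_Task 6 = (5 + 4·9 + 25)/6 = 66/6 = 11
te_Task 7 = (7 + 4·11 + 21)/6 = 72/6 = 12
te_Task 8 = (2 + 4·6 + 16)/6 = 42/6 = 7
te_Task 9 = (8 + 4·11 + 14)/6 = 66/6 = 11

Forward pass:
ES_Task 1 = 0; EF_Task 1 = 7
ES_Task 2 = 0; EF_Task 2 = 8
ES_Task 3 = 0; EF_Task 3 = 10
ES_Task 4 = max(EF_Task 1=7, EF_Task 2=8) = 8; EF_Task 4 = 8+6 = 14
ES_Task 5 = max(EF_Task 1=7, EF_Task 2=8) = 8; EF_Task 5 = 8+9 = 17
ES_Task 6 = 14; EF_Task 6 = 14+11 = 25
ES_Task 7 = 8; EF_Task 7 = 8+12 = 20
ES_Task 8 = max(EF_Task 1=7, EF_Task 4=14) = 14; EF_Task 8 = 14+7 = 21
ES_Task 9 = max(EF_Task 1=7, EF_Task 3=10, EF_Task 5=17, EF_Task 6=25, EF_Task 7=20, EF_Task 8=21) = 25; EF_Task 9 = 25+11 = 36
Expected project duration μ = 36 weeks. Critical path: Task 2 → Task 4 → Task 6 → Task 9.

36 weeks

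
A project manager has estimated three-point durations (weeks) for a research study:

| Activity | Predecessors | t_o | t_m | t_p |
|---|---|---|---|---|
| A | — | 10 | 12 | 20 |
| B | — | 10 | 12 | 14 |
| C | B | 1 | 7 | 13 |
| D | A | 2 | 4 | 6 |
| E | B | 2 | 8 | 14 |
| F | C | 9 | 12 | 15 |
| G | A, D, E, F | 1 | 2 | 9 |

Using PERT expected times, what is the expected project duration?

34 weeks

te_A = (10 + 4·12 + 20)/6 = 78/6 = 13
te_B = (10 + 4·12 + 14)/6 = 72/6 = 12
te_C = (1 + 4·7 + 13)/6 = 42/6 = 7
te_D = (2 + 4·4 + 6)/6 = 24/6 = 4
te_E = (2 + 4·8 + 14)/6 = 48/6 = 8
te_F = (9 + 4·12 + 15)/6 = 72/6 = 12
te_G = (1 + 4·2 + 9)/6 = 18/6 = 3

Forward pass:
ES_A = 0; EF_A = 13
ES_B = 0; EF_B = 12
ES_C = 12; EF_C = 12+7 = 19
ES_D = 13; EF_D = 13+4 = 17
ES_E = 12; EF_E = 12+8 = 20
ES_F = 19; EF_F = 19+12 = 31
ES_G = max(EF_A=13, EF_D=17, EF_E=20, EF_F=31) = 31; EF_G = 31+3 = 34
Expected project duration μ = 34 weeks. Critical path: B → C → F → G.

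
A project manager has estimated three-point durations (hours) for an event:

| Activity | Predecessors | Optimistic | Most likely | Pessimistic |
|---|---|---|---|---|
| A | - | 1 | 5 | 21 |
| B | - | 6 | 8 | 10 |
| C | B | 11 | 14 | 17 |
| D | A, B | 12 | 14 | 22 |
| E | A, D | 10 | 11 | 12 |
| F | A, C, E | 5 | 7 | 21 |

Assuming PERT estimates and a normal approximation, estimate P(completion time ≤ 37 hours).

0.032

te_A = (1 + 4·5 + 21)/6 = 42/6 = 7; σ²_A = ((21−1)/6)² = 11.111
te_B = (6 + 4·8 + 10)/6 = 48/6 = 8; σ²_B = ((10−6)/6)² = 0.444
te_C = (11 + 4·14 + 17)/6 = 84/6 = 14; σ²_C = ((17−11)/6)² = 1.000
te_D = (12 + 4·14 + 22)/6 = 90/6 = 15; σ²_D = ((22−12)/6)² = 2.778
te_E = (10 + 4·11 + 12)/6 = 66/6 = 11; σ²_E = ((12−10)/6)² = 0.111
te_F = (5 + 4·7 + 21)/6 = 54/6 = 9; σ²_F = ((21−5)/6)² = 7.111

Forward pass:
ES_A = 0; EF_A = 7
ES_B = 0; EF_B = 8
ES_C = 8; EF_C = 8+14 = 22
ES_D = max(EF_A=7, EF_B=8) = 8; EF_D = 8+15 = 23
ES_E = max(EF_A=7, EF_D=23) = 23; EF_E = 23+11 = 34
ES_F = max(EF_A=7, EF_C=22, EF_E=34) = 34; EF_F = 34+9 = 43
Expected project duration μ = 43 hours. Critical path: B → D → E → F.

Variance along critical path = 0.444 + 2.778 + 0.111 + 7.111 = 10.444; σ = √10.444 = 3.232 hours.
Z = (37 − 43) / 3.232 = -1.857
P(T ≤ 37) = Φ(-1.857) ≈ 0.032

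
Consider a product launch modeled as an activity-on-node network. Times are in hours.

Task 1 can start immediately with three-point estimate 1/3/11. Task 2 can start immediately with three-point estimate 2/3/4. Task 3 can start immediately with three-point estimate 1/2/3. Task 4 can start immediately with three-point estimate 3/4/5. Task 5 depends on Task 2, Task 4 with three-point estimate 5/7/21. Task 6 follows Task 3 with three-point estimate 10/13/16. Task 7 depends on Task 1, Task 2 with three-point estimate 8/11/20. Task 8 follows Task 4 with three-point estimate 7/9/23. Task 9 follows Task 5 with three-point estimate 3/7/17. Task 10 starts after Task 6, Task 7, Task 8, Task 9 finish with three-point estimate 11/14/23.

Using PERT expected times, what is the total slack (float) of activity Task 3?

te_Task 1 = (1 + 4·3 + 11)/6 = 24/6 = 4
te_Task 2 = (2 + 4·3 + 4)/6 = 18/6 = 3
te_Task 3 = (1 + 4·2 + 3)/6 = 12/6 = 2
te_Task 4 = (3 + 4·4 + 5)/6 = 24/6 = 4
te_Task 5 = (5 + 4·7 + 21)/6 = 54/6 = 9
te_Task 6 = (10 + 4·13 + 16)/6 = 78/6 = 13
te_Task 7 = (8 + 4·11 + 20)/6 = 72/6 = 12
te_Task 8 = (7 + 4·9 + 23)/6 = 66/6 = 11
te_Task 9 = (3 + 4·7 + 17)/6 = 48/6 = 8
te_Task 10 = (11 + 4·14 + 23)/6 = 90/6 = 15

Forward pass:
ES_Task 1 = 0; EF_Task 1 = 4
ES_Task 2 = 0; EF_Task 2 = 3
ES_Task 3 = 0; EF_Task 3 = 2
ES_Task 4 = 0; EF_Task 4 = 4
ES_Task 5 = max(EF_Task 2=3, EF_Task 4=4) = 4; EF_Task 5 = 4+9 = 13
ES_Task 6 = 2; EF_Task 6 = 2+13 = 15
ES_Task 7 = max(EF_Task 1=4, EF_Task 2=3) = 4; EF_Task 7 = 4+12 = 16
ES_Task 8 = 4; EF_Task 8 = 4+11 = 15
ES_Task 9 = 13; EF_Task 9 = 13+8 = 21
ES_Task 10 = max(EF_Task 6=15, EF_Task 7=16, EF_Task 8=15, EF_Task 9=21) = 21; EF_Task 10 = 21+15 = 36
Expected project duration μ = 36 hours. Critical path: Task 4 → Task 5 → Task 9 → Task 10.

Backward pass:
LF_Task 10 = 36; LS_Task 10 = 36−15 = 21
LF_Task 9 = LS_Task 10 = 21; LS_Task 9 = 21−8 = 13
LF_Task 8 = LS_Task 10 = 21; LS_Task 8 = 21−11 = 10
LF_Task 7 = LS_Task 10 = 21; LS_Task 7 = 21−12 = 9
LF_Task 6 = LS_Task 10 = 21; LS_Task 6 = 21−13 = 8
LF_Task 5 = LS_Task 9 = 13; LS_Task 5 = 13−9 = 4
LF_Task 4 = min(LS_Task 5=4, LS_Task 8=10) = 4; LS_Task 4 = 4−4 = 0
LF_Task 3 = LS_Task 6 = 8; LS_Task 3 = 8−2 = 6
LF_Task 2 = min(LS_Task 5=4, LS_Task 7=9) = 4; LS_Task 2 = 4−3 = 1
LF_Task 1 = LS_Task 7 = 9; LS_Task 1 = 9−4 = 5
Slack_Task 3 = LS_Task 3 − ES_Task 3 = 6 − 0 = 6

6 hours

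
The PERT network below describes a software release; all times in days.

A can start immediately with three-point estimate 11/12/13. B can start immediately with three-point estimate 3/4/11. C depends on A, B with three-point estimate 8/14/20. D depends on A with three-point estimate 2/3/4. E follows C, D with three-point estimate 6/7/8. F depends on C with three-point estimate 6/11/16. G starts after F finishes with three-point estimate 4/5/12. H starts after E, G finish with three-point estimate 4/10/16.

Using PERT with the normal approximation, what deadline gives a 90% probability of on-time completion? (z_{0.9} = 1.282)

57.6 days

te_A = (11 + 4·12 + 13)/6 = 72/6 = 12; σ²_A = ((13−11)/6)² = 0.111
te_B = (3 + 4·4 + 11)/6 = 30/6 = 5; σ²_B = ((11−3)/6)² = 1.778
te_C = (8 + 4·14 + 20)/6 = 84/6 = 14; σ²_C = ((20−8)/6)² = 4.000
te_D = (2 + 4·3 + 4)/6 = 18/6 = 3; σ²_D = ((4−2)/6)² = 0.111
te_E = (6 + 4·7 + 8)/6 = 42/6 = 7; σ²_E = ((8−6)/6)² = 0.111
te_F = (6 + 4·11 + 16)/6 = 66/6 = 11; σ²_F = ((16−6)/6)² = 2.778
te_G = (4 + 4·5 + 12)/6 = 36/6 = 6; σ²_G = ((12−4)/6)² = 1.778
te_H = (4 + 4·10 + 16)/6 = 60/6 = 10; σ²_H = ((16−4)/6)² = 4.000

Forward pass:
ES_A = 0; EF_A = 12
ES_B = 0; EF_B = 5
ES_C = max(EF_A=12, EF_B=5) = 12; EF_C = 12+14 = 26
ES_D = 12; EF_D = 12+3 = 15
ES_E = max(EF_C=26, EF_D=15) = 26; EF_E = 26+7 = 33
ES_F = 26; EF_F = 26+11 = 37
ES_G = 37; EF_G = 37+6 = 43
ES_H = max(EF_E=33, EF_G=43) = 43; EF_H = 43+10 = 53
Expected project duration μ = 53 days. Critical path: A → C → F → G → H.

Variance along critical path = 0.111 + 4.000 + 2.778 + 1.778 + 4.000 = 12.667; σ = 3.559 days.
D = μ + z·σ = 53 + 1.282·3.559 = 57.6 days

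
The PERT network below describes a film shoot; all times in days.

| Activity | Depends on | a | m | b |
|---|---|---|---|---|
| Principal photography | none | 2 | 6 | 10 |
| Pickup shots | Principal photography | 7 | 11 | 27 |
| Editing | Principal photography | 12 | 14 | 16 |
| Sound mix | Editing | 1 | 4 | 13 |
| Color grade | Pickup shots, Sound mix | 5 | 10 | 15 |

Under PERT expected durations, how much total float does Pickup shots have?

te_Principal photography = (2 + 4·6 + 10)/6 = 36/6 = 6
te_Pickup shots = (7 + 4·11 + 27)/6 = 78/6 = 13
te_Editing = (12 + 4·14 + 16)/6 = 84/6 = 14
te_Sound mix = (1 + 4·4 + 13)/6 = 30/6 = 5
te_Color grade = (5 + 4·10 + 15)/6 = 60/6 = 10

Forward pass:
ES_Principal photography = 0; EF_Principal photography = 6
ES_Pickup shots = 6; EF_Pickup shots = 6+13 = 19
ES_Editing = 6; EF_Editing = 6+14 = 20
ES_Sound mix = 20; EF_Sound mix = 20+5 = 25
ES_Color grade = max(EF_Pickup shots=19, EF_Sound mix=25) = 25; EF_Color grade = 25+10 = 35
Expected project duration μ = 35 days. Critical path: Principal photography → Editing → Sound mix → Color grade.

Backward pass:
LF_Color grade = 35; LS_Color grade = 35−10 = 25
LF_Sound mix = LS_Color grade = 25; LS_Sound mix = 25−5 = 20
LF_Editing = LS_Sound mix = 20; LS_Editing = 20−14 = 6
LF_Pickup shots = LS_Color grade = 25; LS_Pickup shots = 25−13 = 12
LF_Principal photography = min(LS_Pickup shots=12, LS_Editing=6) = 6; LS_Principal photography = 6−6 = 0
Slack_Pickup shots = LS_Pickup shots − ES_Pickup shots = 12 − 6 = 6

6 days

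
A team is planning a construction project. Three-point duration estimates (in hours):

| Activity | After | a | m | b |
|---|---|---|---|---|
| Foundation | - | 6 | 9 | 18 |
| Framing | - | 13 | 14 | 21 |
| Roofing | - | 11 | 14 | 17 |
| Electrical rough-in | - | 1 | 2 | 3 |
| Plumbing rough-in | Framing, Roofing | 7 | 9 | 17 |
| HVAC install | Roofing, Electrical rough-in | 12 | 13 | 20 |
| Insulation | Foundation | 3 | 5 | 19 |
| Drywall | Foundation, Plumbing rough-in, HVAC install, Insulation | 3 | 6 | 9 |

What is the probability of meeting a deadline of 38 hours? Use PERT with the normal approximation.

0.980

te_Foundation = (6 + 4·9 + 18)/6 = 60/6 = 10; σ²_Foundation = ((18−6)/6)² = 4.000
te_Framing = (13 + 4·14 + 21)/6 = 90/6 = 15; σ²_Framing = ((21−13)/6)² = 1.778
te_Roofing = (11 + 4·14 + 17)/6 = 84/6 = 14; σ²_Roofing = ((17−11)/6)² = 1.000
te_Electrical rough-in = (1 + 4·2 + 3)/6 = 12/6 = 2; σ²_Electrical rough-in = ((3−1)/6)² = 0.111
te_Plumbing rough-in = (7 + 4·9 + 17)/6 = 60/6 = 10; σ²_Plumbing rough-in = ((17−7)/6)² = 2.778
te_HVAC install = (12 + 4·13 + 20)/6 = 84/6 = 14; σ²_HVAC install = ((20−12)/6)² = 1.778
te_Insulation = (3 + 4·5 + 19)/6 = 42/6 = 7; σ²_Insulation = ((19−3)/6)² = 7.111
te_Drywall = (3 + 4·6 + 9)/6 = 36/6 = 6; σ²_Drywall = ((9−3)/6)² = 1.000

Forward pass:
ES_Foundation = 0; EF_Foundation = 10
ES_Framing = 0; EF_Framing = 15
ES_Roofing = 0; EF_Roofing = 14
ES_Electrical rough-in = 0; EF_Electrical rough-in = 2
ES_Plumbing rough-in = max(EF_Framing=15, EF_Roofing=14) = 15; EF_Plumbing rough-in = 15+10 = 25
ES_HVAC install = max(EF_Roofing=14, EF_Electrical rough-in=2) = 14; EF_HVAC install = 14+14 = 28
ES_Insulation = 10; EF_Insulation = 10+7 = 17
ES_Drywall = max(EF_Foundation=10, EF_Plumbing rough-in=25, EF_HVAC install=28, EF_Insulation=17) = 28; EF_Drywall = 28+6 = 34
Expected project duration μ = 34 hours. Critical path: Roofing → HVAC install → Drywall.

Variance along critical path = 1.000 + 1.778 + 1.000 = 3.778; σ = √3.778 = 1.944 hours.
Z = (38 − 34) / 1.944 = 2.058
P(T ≤ 38) = Φ(2.058) ≈ 0.980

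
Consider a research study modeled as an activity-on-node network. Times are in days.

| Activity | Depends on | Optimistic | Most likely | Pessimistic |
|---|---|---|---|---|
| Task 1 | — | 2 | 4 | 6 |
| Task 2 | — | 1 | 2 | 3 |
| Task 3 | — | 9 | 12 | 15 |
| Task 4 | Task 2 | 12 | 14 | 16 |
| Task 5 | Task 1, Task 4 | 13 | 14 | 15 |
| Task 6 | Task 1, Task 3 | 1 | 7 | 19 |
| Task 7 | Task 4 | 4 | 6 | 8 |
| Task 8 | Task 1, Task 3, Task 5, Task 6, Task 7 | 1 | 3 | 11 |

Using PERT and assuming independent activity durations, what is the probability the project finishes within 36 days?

te_Task 1 = (2 + 4·4 + 6)/6 = 24/6 = 4; σ²_Task 1 = ((6−2)/6)² = 0.444
te_Task 2 = (1 + 4·2 + 3)/6 = 12/6 = 2; σ²_Task 2 = ((3−1)/6)² = 0.111
te_Task 3 = (9 + 4·12 + 15)/6 = 72/6 = 12; σ²_Task 3 = ((15−9)/6)² = 1.000
te_Task 4 = (12 + 4·14 + 16)/6 = 84/6 = 14; σ²_Task 4 = ((16−12)/6)² = 0.444
te_Task 5 = (13 + 4·14 + 15)/6 = 84/6 = 14; σ²_Task 5 = ((15−13)/6)² = 0.111
te_Task 6 = (1 + 4·7 + 19)/6 = 48/6 = 8; σ²_Task 6 = ((19−1)/6)² = 9.000
te_Task 7 = (4 + 4·6 + 8)/6 = 36/6 = 6; σ²_Task 7 = ((8−4)/6)² = 0.444
te_Task 8 = (1 + 4·3 + 11)/6 = 24/6 = 4; σ²_Task 8 = ((11−1)/6)² = 2.778

Forward pass:
ES_Task 1 = 0; EF_Task 1 = 4
ES_Task 2 = 0; EF_Task 2 = 2
ES_Task 3 = 0; EF_Task 3 = 12
ES_Task 4 = 2; EF_Task 4 = 2+14 = 16
ES_Task 5 = max(EF_Task 1=4, EF_Task 4=16) = 16; EF_Task 5 = 16+14 = 30
ES_Task 6 = max(EF_Task 1=4, EF_Task 3=12) = 12; EF_Task 6 = 12+8 = 20
ES_Task 7 = 16; EF_Task 7 = 16+6 = 22
ES_Task 8 = max(EF_Task 1=4, EF_Task 3=12, EF_Task 5=30, EF_Task 6=20, EF_Task 7=22) = 30; EF_Task 8 = 30+4 = 34
Expected project duration μ = 34 days. Critical path: Task 2 → Task 4 → Task 5 → Task 8.

Variance along critical path = 0.111 + 0.444 + 0.111 + 2.778 = 3.444; σ = √3.444 = 1.856 days.
Z = (36 − 34) / 1.856 = 1.078
P(T ≤ 36) = Φ(1.078) ≈ 0.859

0.859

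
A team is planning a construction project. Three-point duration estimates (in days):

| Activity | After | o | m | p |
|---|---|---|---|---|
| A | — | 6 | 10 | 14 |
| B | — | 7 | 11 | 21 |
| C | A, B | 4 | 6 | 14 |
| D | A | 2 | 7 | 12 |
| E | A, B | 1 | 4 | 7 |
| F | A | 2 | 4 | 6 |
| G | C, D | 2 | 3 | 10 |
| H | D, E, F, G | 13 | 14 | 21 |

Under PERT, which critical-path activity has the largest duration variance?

te_A = (6 + 4·10 + 14)/6 = 60/6 = 10; σ²_A = ((14−6)/6)² = 1.778
te_B = (7 + 4·11 + 21)/6 = 72/6 = 12; σ²_B = ((21−7)/6)² = 5.444
te_C = (4 + 4·6 + 14)/6 = 42/6 = 7; σ²_C = ((14−4)/6)² = 2.778
te_D = (2 + 4·7 + 12)/6 = 42/6 = 7; σ²_D = ((12−2)/6)² = 2.778
te_E = (1 + 4·4 + 7)/6 = 24/6 = 4; σ²_E = ((7−1)/6)² = 1.000
te_F = (2 + 4·4 + 6)/6 = 24/6 = 4; σ²_F = ((6−2)/6)² = 0.444
te_G = (2 + 4·3 + 10)/6 = 24/6 = 4; σ²_G = ((10−2)/6)² = 1.778
te_H = (13 + 4·14 + 21)/6 = 90/6 = 15; σ²_H = ((21−13)/6)² = 1.778

Forward pass:
ES_A = 0; EF_A = 10
ES_B = 0; EF_B = 12
ES_C = max(EF_A=10, EF_B=12) = 12; EF_C = 12+7 = 19
ES_D = 10; EF_D = 10+7 = 17
ES_E = max(EF_A=10, EF_B=12) = 12; EF_E = 12+4 = 16
ES_F = 10; EF_F = 10+4 = 14
ES_G = max(EF_C=19, EF_D=17) = 19; EF_G = 19+4 = 23
ES_H = max(EF_D=17, EF_E=16, EF_F=14, EF_G=23) = 23; EF_H = 23+15 = 38
Expected project duration μ = 38 days. Critical path: B → C → G → H.

Variances on critical path: σ²_B=5.444, σ²_C=2.778, σ²_G=1.778, σ²_H=1.778.
Largest is σ²_B = 5.444.

B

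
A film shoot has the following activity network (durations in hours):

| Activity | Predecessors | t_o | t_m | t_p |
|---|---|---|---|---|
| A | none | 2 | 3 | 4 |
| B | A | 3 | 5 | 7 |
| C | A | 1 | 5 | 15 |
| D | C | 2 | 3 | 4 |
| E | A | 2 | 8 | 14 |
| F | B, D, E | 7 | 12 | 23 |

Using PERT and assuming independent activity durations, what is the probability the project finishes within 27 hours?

0.712

te_A = (2 + 4·3 + 4)/6 = 18/6 = 3; σ²_A = ((4−2)/6)² = 0.111
te_B = (3 + 4·5 + 7)/6 = 30/6 = 5; σ²_B = ((7−3)/6)² = 0.444
te_C = (1 + 4·5 + 15)/6 = 36/6 = 6; σ²_C = ((15−1)/6)² = 5.444
te_D = (2 + 4·3 + 4)/6 = 18/6 = 3; σ²_D = ((4−2)/6)² = 0.111
te_E = (2 + 4·8 + 14)/6 = 48/6 = 8; σ²_E = ((14−2)/6)² = 4.000
te_F = (7 + 4·12 + 23)/6 = 78/6 = 13; σ²_F = ((23−7)/6)² = 7.111

Forward pass:
ES_A = 0; EF_A = 3
ES_B = 3; EF_B = 3+5 = 8
ES_C = 3; EF_C = 3+6 = 9
ES_D = 9; EF_D = 9+3 = 12
ES_E = 3; EF_E = 3+8 = 11
ES_F = max(EF_B=8, EF_D=12, EF_E=11) = 12; EF_F = 12+13 = 25
Expected project duration μ = 25 hours. Critical path: A → C → D → F.

Variance along critical path = 0.111 + 5.444 + 0.111 + 7.111 = 12.778; σ = √12.778 = 3.575 hours.
Z = (27 − 25) / 3.575 = 0.560
P(T ≤ 27) = Φ(0.560) ≈ 0.712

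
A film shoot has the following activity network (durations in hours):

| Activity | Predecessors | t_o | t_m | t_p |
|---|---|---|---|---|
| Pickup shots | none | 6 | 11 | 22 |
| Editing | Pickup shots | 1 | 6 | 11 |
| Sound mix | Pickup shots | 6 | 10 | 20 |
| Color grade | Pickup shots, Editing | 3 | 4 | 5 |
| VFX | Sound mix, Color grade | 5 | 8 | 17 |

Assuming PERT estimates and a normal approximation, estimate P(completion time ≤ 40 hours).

te_Pickup shots = (6 + 4·11 + 22)/6 = 72/6 = 12; σ²_Pickup shots = ((22−6)/6)² = 7.111
te_Editing = (1 + 4·6 + 11)/6 = 36/6 = 6; σ²_Editing = ((11−1)/6)² = 2.778
te_Sound mix = (6 + 4·10 + 20)/6 = 66/6 = 11; σ²_Sound mix = ((20−6)/6)² = 5.444
te_Color grade = (3 + 4·4 + 5)/6 = 24/6 = 4; σ²_Color grade = ((5−3)/6)² = 0.111
te_VFX = (5 + 4·8 + 17)/6 = 54/6 = 9; σ²_VFX = ((17−5)/6)² = 4.000

Forward pass:
ES_Pickup shots = 0; EF_Pickup shots = 12
ES_Editing = 12; EF_Editing = 12+6 = 18
ES_Sound mix = 12; EF_Sound mix = 12+11 = 23
ES_Color grade = max(EF_Pickup shots=12, EF_Editing=18) = 18; EF_Color grade = 18+4 = 22
ES_VFX = max(EF_Sound mix=23, EF_Color grade=22) = 23; EF_VFX = 23+9 = 32
Expected project duration μ = 32 hours. Critical path: Pickup shots → Sound mix → VFX.

Variance along critical path = 7.111 + 5.444 + 4.000 = 16.556; σ = √16.556 = 4.069 hours.
Z = (40 − 32) / 4.069 = 1.966
P(T ≤ 40) = Φ(1.966) ≈ 0.975

0.975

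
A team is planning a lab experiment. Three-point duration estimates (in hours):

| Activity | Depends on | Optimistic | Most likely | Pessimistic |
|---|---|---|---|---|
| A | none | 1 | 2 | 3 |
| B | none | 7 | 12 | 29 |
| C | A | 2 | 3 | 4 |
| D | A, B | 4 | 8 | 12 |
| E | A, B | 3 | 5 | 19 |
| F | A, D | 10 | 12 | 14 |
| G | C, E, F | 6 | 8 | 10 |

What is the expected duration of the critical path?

te_A = (1 + 4·2 + 3)/6 = 12/6 = 2
te_B = (7 + 4·12 + 29)/6 = 84/6 = 14
te_C = (2 + 4·3 + 4)/6 = 18/6 = 3
te_D = (4 + 4·8 + 12)/6 = 48/6 = 8
te_E = (3 + 4·5 + 19)/6 = 42/6 = 7
te_F = (10 + 4·12 + 14)/6 = 72/6 = 12
te_G = (6 + 4·8 + 10)/6 = 48/6 = 8

Forward pass:
ES_A = 0; EF_A = 2
ES_B = 0; EF_B = 14
ES_C = 2; EF_C = 2+3 = 5
ES_D = max(EF_A=2, EF_B=14) = 14; EF_D = 14+8 = 22
ES_E = max(EF_A=2, EF_B=14) = 14; EF_E = 14+7 = 21
ES_F = max(EF_A=2, EF_D=22) = 22; EF_F = 22+12 = 34
ES_G = max(EF_C=5, EF_E=21, EF_F=34) = 34; EF_G = 34+8 = 42
Expected project duration μ = 42 hours. Critical path: B → D → F → G.

42 hours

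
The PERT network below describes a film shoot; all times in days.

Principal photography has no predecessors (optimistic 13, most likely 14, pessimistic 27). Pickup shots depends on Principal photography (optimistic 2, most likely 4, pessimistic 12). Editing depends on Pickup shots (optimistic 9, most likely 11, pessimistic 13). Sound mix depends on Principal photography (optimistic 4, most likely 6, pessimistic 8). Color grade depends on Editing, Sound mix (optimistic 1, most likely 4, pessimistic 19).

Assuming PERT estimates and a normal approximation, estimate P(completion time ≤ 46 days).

0.972

te_Principal photography = (13 + 4·14 + 27)/6 = 96/6 = 16; σ²_Principal photography = ((27−13)/6)² = 5.444
te_Pickup shots = (2 + 4·4 + 12)/6 = 30/6 = 5; σ²_Pickup shots = ((12−2)/6)² = 2.778
te_Editing = (9 + 4·11 + 13)/6 = 66/6 = 11; σ²_Editing = ((13−9)/6)² = 0.444
te_Sound mix = (4 + 4·6 + 8)/6 = 36/6 = 6; σ²_Sound mix = ((8−4)/6)² = 0.444
te_Color grade = (1 + 4·4 + 19)/6 = 36/6 = 6; σ²_Color grade = ((19−1)/6)² = 9.000

Forward pass:
ES_Principal photography = 0; EF_Principal photography = 16
ES_Pickup shots = 16; EF_Pickup shots = 16+5 = 21
ES_Editing = 21; EF_Editing = 21+11 = 32
ES_Sound mix = 16; EF_Sound mix = 16+6 = 22
ES_Color grade = max(EF_Editing=32, EF_Sound mix=22) = 32; EF_Color grade = 32+6 = 38
Expected project duration μ = 38 days. Critical path: Principal photography → Pickup shots → Editing → Color grade.

Variance along critical path = 5.444 + 2.778 + 0.444 + 9.000 = 17.667; σ = √17.667 = 4.203 days.
Z = (46 − 38) / 4.203 = 1.903
P(T ≤ 46) = Φ(1.903) ≈ 0.972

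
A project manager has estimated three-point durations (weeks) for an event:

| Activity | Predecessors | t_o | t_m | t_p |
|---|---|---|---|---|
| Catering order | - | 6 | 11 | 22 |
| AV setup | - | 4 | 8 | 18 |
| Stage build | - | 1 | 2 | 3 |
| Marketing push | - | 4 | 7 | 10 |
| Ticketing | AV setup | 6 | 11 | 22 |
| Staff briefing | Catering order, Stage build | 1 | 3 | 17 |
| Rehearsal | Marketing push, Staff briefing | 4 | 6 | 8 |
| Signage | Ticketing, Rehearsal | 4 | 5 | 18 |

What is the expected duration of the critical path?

te_Catering order = (6 + 4·11 + 22)/6 = 72/6 = 12
te_AV setup = (4 + 4·8 + 18)/6 = 54/6 = 9
te_Stage build = (1 + 4·2 + 3)/6 = 12/6 = 2
te_Marketing push = (4 + 4·7 + 10)/6 = 42/6 = 7
te_Ticketing = (6 + 4·11 + 22)/6 = 72/6 = 12
te_Staff briefing = (1 + 4·3 + 17)/6 = 30/6 = 5
te_Rehearsal = (4 + 4·6 + 8)/6 = 36/6 = 6
te_Signage = (4 + 4·5 + 18)/6 = 42/6 = 7

Forward pass:
ES_Catering order = 0; EF_Catering order = 12
ES_AV setup = 0; EF_AV setup = 9
ES_Stage build = 0; EF_Stage build = 2
ES_Marketing push = 0; EF_Marketing push = 7
ES_Ticketing = 9; EF_Ticketing = 9+12 = 21
ES_Staff briefing = max(EF_Catering order=12, EF_Stage build=2) = 12; EF_Staff briefing = 12+5 = 17
ES_Rehearsal = max(EF_Marketing push=7, EF_Staff briefing=17) = 17; EF_Rehearsal = 17+6 = 23
ES_Signage = max(EF_Ticketing=21, EF_Rehearsal=23) = 23; EF_Signage = 23+7 = 30
Expected project duration μ = 30 weeks. Critical path: Catering order → Staff briefing → Rehearsal → Signage.

30 weeks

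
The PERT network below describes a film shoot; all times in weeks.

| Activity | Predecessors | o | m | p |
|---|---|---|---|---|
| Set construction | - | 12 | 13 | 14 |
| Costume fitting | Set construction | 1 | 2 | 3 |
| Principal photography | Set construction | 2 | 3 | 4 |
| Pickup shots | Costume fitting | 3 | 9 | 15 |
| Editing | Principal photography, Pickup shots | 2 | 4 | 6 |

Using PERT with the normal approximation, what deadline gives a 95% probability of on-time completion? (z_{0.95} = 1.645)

te_Set construction = (12 + 4·13 + 14)/6 = 78/6 = 13; σ²_Set construction = ((14−12)/6)² = 0.111
te_Costume fitting = (1 + 4·2 + 3)/6 = 12/6 = 2; σ²_Costume fitting = ((3−1)/6)² = 0.111
te_Principal photography = (2 + 4·3 + 4)/6 = 18/6 = 3; σ²_Principal photography = ((4−2)/6)² = 0.111
te_Pickup shots = (3 + 4·9 + 15)/6 = 54/6 = 9; σ²_Pickup shots = ((15−3)/6)² = 4.000
te_Editing = (2 + 4·4 + 6)/6 = 24/6 = 4; σ²_Editing = ((6−2)/6)² = 0.444

Forward pass:
ES_Set construction = 0; EF_Set construction = 13
ES_Costume fitting = 13; EF_Costume fitting = 13+2 = 15
ES_Principal photography = 13; EF_Principal photography = 13+3 = 16
ES_Pickup shots = 15; EF_Pickup shots = 15+9 = 24
ES_Editing = max(EF_Principal photography=16, EF_Pickup shots=24) = 24; EF_Editing = 24+4 = 28
Expected project duration μ = 28 weeks. Critical path: Set construction → Costume fitting → Pickup shots → Editing.

Variance along critical path = 0.111 + 0.111 + 4.000 + 0.444 = 4.667; σ = 2.160 weeks.
D = μ + z·σ = 28 + 1.645·2.160 = 31.6 weeks

31.6 weeks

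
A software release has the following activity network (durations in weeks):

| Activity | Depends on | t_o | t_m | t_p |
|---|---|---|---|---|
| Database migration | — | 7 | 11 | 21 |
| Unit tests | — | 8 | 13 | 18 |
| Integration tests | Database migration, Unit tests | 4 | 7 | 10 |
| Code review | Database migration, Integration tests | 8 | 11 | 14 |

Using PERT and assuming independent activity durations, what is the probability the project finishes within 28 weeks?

te_Database migration = (7 + 4·11 + 21)/6 = 72/6 = 12; σ²_Database migration = ((21−7)/6)² = 5.444
te_Unit tests = (8 + 4·13 + 18)/6 = 78/6 = 13; σ²_Unit tests = ((18−8)/6)² = 2.778
te_Integration tests = (4 + 4·7 + 10)/6 = 42/6 = 7; σ²_Integration tests = ((10−4)/6)² = 1.000
te_Code review = (8 + 4·11 + 14)/6 = 66/6 = 11; σ²_Code review = ((14−8)/6)² = 1.000

Forward pass:
ES_Database migration = 0; EF_Database migration = 12
ES_Unit tests = 0; EF_Unit tests = 13
ES_Integration tests = max(EF_Database migration=12, EF_Unit tests=13) = 13; EF_Integration tests = 13+7 = 20
ES_Code review = max(EF_Database migration=12, EF_Integration tests=20) = 20; EF_Code review = 20+11 = 31
Expected project duration μ = 31 weeks. Critical path: Unit tests → Integration tests → Code review.

Variance along critical path = 2.778 + 1.000 + 1.000 = 4.778; σ = √4.778 = 2.186 weeks.
Z = (28 − 31) / 2.186 = -1.372
P(T ≤ 28) = Φ(-1.372) ≈ 0.085

0.085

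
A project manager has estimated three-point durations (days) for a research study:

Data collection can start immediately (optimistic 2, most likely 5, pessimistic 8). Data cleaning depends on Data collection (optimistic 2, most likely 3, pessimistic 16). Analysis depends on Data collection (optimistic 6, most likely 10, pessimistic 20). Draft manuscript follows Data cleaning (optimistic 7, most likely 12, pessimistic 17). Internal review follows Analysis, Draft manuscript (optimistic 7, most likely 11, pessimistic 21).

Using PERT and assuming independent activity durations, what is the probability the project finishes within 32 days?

te_Data collection = (2 + 4·5 + 8)/6 = 30/6 = 5; σ²_Data collection = ((8−2)/6)² = 1.000
te_Data cleaning = (2 + 4·3 + 16)/6 = 30/6 = 5; σ²_Data cleaning = ((16−2)/6)² = 5.444
te_Analysis = (6 + 4·10 + 20)/6 = 66/6 = 11; σ²_Analysis = ((20−6)/6)² = 5.444
te_Draft manuscript = (7 + 4·12 + 17)/6 = 72/6 = 12; σ²_Draft manuscript = ((17−7)/6)² = 2.778
te_Internal review = (7 + 4·11 + 21)/6 = 72/6 = 12; σ²_Internal review = ((21−7)/6)² = 5.444

Forward pass:
ES_Data collection = 0; EF_Data collection = 5
ES_Data cleaning = 5; EF_Data cleaning = 5+5 = 10
ES_Analysis = 5; EF_Analysis = 5+11 = 16
ES_Draft manuscript = 10; EF_Draft manuscript = 10+12 = 22
ES_Internal review = max(EF_Analysis=16, EF_Draft manuscript=22) = 22; EF_Internal review = 22+12 = 34
Expected project duration μ = 34 days. Critical path: Data collection → Data cleaning → Draft manuscript → Internal review.

Variance along critical path = 1.000 + 5.444 + 2.778 + 5.444 = 14.667; σ = √14.667 = 3.830 days.
Z = (32 − 34) / 3.830 = -0.522
P(T ≤ 32) = Φ(-0.522) ≈ 0.301

0.301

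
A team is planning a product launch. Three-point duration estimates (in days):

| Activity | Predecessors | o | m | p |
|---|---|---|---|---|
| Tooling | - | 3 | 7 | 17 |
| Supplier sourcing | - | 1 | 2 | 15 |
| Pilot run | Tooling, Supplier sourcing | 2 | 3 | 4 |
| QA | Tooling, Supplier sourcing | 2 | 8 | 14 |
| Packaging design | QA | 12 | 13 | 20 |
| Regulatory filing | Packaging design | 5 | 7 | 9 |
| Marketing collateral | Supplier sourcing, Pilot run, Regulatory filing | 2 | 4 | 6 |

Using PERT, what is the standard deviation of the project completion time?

te_Tooling = (3 + 4·7 + 17)/6 = 48/6 = 8; σ²_Tooling = ((17−3)/6)² = 5.444
te_Supplier sourcing = (1 + 4·2 + 15)/6 = 24/6 = 4; σ²_Supplier sourcing = ((15−1)/6)² = 5.444
te_Pilot run = (2 + 4·3 + 4)/6 = 18/6 = 3; σ²_Pilot run = ((4−2)/6)² = 0.111
te_QA = (2 + 4·8 + 14)/6 = 48/6 = 8; σ²_QA = ((14−2)/6)² = 4.000
te_Packaging design = (12 + 4·13 + 20)/6 = 84/6 = 14; σ²_Packaging design = ((20−12)/6)² = 1.778
te_Regulatory filing = (5 + 4·7 + 9)/6 = 42/6 = 7; σ²_Regulatory filing = ((9−5)/6)² = 0.444
te_Marketing collateral = (2 + 4·4 + 6)/6 = 24/6 = 4; σ²_Marketing collateral = ((6−2)/6)² = 0.444

Forward pass:
ES_Tooling = 0; EF_Tooling = 8
ES_Supplier sourcing = 0; EF_Supplier sourcing = 4
ES_Pilot run = max(EF_Tooling=8, EF_Supplier sourcing=4) = 8; EF_Pilot run = 8+3 = 11
ES_QA = max(EF_Tooling=8, EF_Supplier sourcing=4) = 8; EF_QA = 8+8 = 16
ES_Packaging design = 16; EF_Packaging design = 16+14 = 30
ES_Regulatory filing = 30; EF_Regulatory filing = 30+7 = 37
ES_Marketing collateral = max(EF_Supplier sourcing=4, EF_Pilot run=11, EF_Regulatory filing=37) = 37; EF_Marketing collateral = 37+4 = 41
Expected project duration μ = 41 days. Critical path: Tooling → QA → Packaging design → Regulatory filing → Marketing collateral.

Variance along critical path = 5.444 + 4.000 + 1.778 + 0.444 + 0.444 = 12.111
σ = √12.111 = 3.480 days

3.48 days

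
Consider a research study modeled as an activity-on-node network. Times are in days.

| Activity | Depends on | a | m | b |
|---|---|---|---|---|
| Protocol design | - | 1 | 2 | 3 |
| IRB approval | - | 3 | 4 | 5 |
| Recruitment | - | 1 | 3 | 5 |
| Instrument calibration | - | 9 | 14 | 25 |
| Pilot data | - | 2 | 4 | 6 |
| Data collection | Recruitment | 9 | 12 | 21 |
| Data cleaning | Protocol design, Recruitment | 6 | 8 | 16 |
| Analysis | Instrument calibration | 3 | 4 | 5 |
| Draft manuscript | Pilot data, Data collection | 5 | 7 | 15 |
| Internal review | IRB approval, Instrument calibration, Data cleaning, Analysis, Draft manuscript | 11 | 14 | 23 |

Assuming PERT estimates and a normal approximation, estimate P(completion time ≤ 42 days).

te_Protocol design = (1 + 4·2 + 3)/6 = 12/6 = 2; σ²_Protocol design = ((3−1)/6)² = 0.111
te_IRB approval = (3 + 4·4 + 5)/6 = 24/6 = 4; σ²_IRB approval = ((5−3)/6)² = 0.111
te_Recruitment = (1 + 4·3 + 5)/6 = 18/6 = 3; σ²_Recruitment = ((5−1)/6)² = 0.444
te_Instrument calibration = (9 + 4·14 + 25)/6 = 90/6 = 15; σ²_Instrument calibration = ((25−9)/6)² = 7.111
te_Pilot data = (2 + 4·4 + 6)/6 = 24/6 = 4; σ²_Pilot data = ((6−2)/6)² = 0.444
te_Data collection = (9 + 4·12 + 21)/6 = 78/6 = 13; σ²_Data collection = ((21−9)/6)² = 4.000
te_Data cleaning = (6 + 4·8 + 16)/6 = 54/6 = 9; σ²_Data cleaning = ((16−6)/6)² = 2.778
te_Analysis = (3 + 4·4 + 5)/6 = 24/6 = 4; σ²_Analysis = ((5−3)/6)² = 0.111
te_Draft manuscript = (5 + 4·7 + 15)/6 = 48/6 = 8; σ²_Draft manuscript = ((15−5)/6)² = 2.778
te_Internal review = (11 + 4·14 + 23)/6 = 90/6 = 15; σ²_Internal review = ((23−11)/6)² = 4.000

Forward pass:
ES_Protocol design = 0; EF_Protocol design = 2
ES_IRB approval = 0; EF_IRB approval = 4
ES_Recruitment = 0; EF_Recruitment = 3
ES_Instrument calibration = 0; EF_Instrument calibration = 15
ES_Pilot data = 0; EF_Pilot data = 4
ES_Data collection = 3; EF_Data collection = 3+13 = 16
ES_Data cleaning = max(EF_Protocol design=2, EF_Recruitment=3) = 3; EF_Data cleaning = 3+9 = 12
ES_Analysis = 15; EF_Analysis = 15+4 = 19
ES_Draft manuscript = max(EF_Pilot data=4, EF_Data collection=16) = 16; EF_Draft manuscript = 16+8 = 24
ES_Internal review = max(EF_IRB approval=4, EF_Instrument calibration=15, EF_Data cleaning=12, EF_Analysis=19, EF_Draft manuscript=24) = 24; EF_Internal review = 24+15 = 39
Expected project duration μ = 39 days. Critical path: Recruitment → Data collection → Draft manuscript → Internal review.

Variance along critical path = 0.444 + 4.000 + 2.778 + 4.000 = 11.222; σ = √11.222 = 3.350 days.
Z = (42 − 39) / 3.350 = 0.896
P(T ≤ 42) = Φ(0.896) ≈ 0.815

0.815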